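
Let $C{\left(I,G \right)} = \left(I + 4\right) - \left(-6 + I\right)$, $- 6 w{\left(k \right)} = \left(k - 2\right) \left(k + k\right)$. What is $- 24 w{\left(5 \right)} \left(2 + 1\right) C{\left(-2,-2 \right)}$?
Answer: $3600$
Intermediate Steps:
$w{\left(k \right)} = - \frac{k \left(-2 + k\right)}{3}$ ($w{\left(k \right)} = - \frac{\left(k - 2\right) \left(k + k\right)}{6} = - \frac{\left(-2 + k\right) 2 k}{6} = - \frac{2 k \left(-2 + k\right)}{6} = - \frac{k \left(-2 + k\right)}{3}$)
$C{\left(I,G \right)} = 10$ ($C{\left(I,G \right)} = \left(4 + I\right) - \left(-6 + I\right) = 10$)
$- 24 w{\left(5 \right)} \left(2 + 1\right) C{\left(-2,-2 \right)} = - 24 \cdot \frac{1}{3} \cdot 5 \left(2 - 5\right) \left(2 + 1\right) 10 = - 24 \cdot \frac{1}{3} \cdot 5 \left(2 - 5\right) 3 \cdot 10 = - 24 \cdot \frac{1}{3} \cdot 5 \left(-3\right) 3 \cdot 10 = - 24 \left(\left(-5\right) 3\right) 10 = \left(-24\right) \left(-15\right) 10 = 360 \cdot 10 = 3600$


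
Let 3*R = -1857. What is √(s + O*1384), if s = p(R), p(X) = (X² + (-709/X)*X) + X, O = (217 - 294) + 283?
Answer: √666937 ≈ 816.66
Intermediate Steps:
R = -619 (R = (⅓)*(-1857) = -619)
O = 206 (O = -77 + 283 = 206)
p(X) = -709 + X + X² (p(X) = (X² - 709) + X = (-709 + X²) + X = -709 + X + X²)
s = 381833 (s = -709 - 619 + (-619)² = -709 - 619 + 383161 = 381833)
√(s + O*1384) = √(381833 + 206*1384) = √(381833 + 285104) = √666937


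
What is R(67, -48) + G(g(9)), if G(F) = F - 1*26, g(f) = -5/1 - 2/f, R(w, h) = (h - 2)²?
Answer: 22219/9 ≈ 2468.8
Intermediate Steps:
R(w, h) = (-2 + h)²
g(f) = -5 - 2/f (g(f) = -5*1 - 2/f = -5 - 2/f)
G(F) = -26 + F (G(F) = F - 26 = -26 + F)
R(67, -48) + G(g(9)) = (-2 - 48)² + (-26 + (-5 - 2/9)) = (-50)² + (-26 + (-5 - 2*⅑)) = 2500 + (-26 + (-5 - 2/9)) = 2500 + (-26 - 47/9) = 2500 - 281/9 = 22219/9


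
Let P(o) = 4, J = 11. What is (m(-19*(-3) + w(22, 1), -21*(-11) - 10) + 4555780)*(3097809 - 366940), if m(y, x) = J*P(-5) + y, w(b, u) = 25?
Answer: 12441582462314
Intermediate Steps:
m(y, x) = 44 + y (m(y, x) = 11*4 + y = 44 + y)
(m(-19*(-3) + w(22, 1), -21*(-11) - 10) + 4555780)*(3097809 - 366940) = ((44 + (-19*(-3) + 25)) + 4555780)*(3097809 - 366940) = ((44 + (57 + 25)) + 4555780)*2730869 = ((44 + 82) + 4555780)*2730869 = (126 + 4555780)*2730869 = 4555906*2730869 = 12441582462314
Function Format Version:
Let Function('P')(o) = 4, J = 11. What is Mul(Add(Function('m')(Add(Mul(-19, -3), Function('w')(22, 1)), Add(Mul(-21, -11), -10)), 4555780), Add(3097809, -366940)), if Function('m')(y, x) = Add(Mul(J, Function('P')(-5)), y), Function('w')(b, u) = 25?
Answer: 12441582462314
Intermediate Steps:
Function('m')(y, x) = Add(44, y) (Function('m')(y, x) = Add(Mul(11, 4), y) = Add(44, y))
Mul(Add(Function('m')(Add(Mul(-19, -3), Function('w')(22, 1)), Add(Mul(-21, -11), -10)), 4555780), Add(3097809, -366940)) = Mul(Add(Add(44, Add(Mul(-19, -3), 25)), 4555780), Add(3097809, -366940)) = Mul(Add(Add(44, Add(57, 25)), 4555780), 2730869) = Mul(Add(Add(44, 82), 4555780), 2730869) = Mul(Add(126, 4555780), 2730869) = Mul(4555906, 2730869) = 12441582462314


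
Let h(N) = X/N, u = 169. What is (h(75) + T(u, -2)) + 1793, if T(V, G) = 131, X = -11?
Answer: 144289/75 ≈ 1923.9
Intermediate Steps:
h(N) = -11/N
(h(75) + T(u, -2)) + 1793 = (-11/75 + 131) + 1793 = 9814/75 + 1793 = 144289/75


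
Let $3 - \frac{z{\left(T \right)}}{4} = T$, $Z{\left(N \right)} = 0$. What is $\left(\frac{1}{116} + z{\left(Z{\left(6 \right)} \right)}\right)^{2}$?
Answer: $\frac{1940449}{13456} \approx 144.21$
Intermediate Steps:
$z{\left(T \right)} = 12 - 4 T$
$\left(\frac{1}{116} + z{\left(Z{\left(6 \right)} \right)}\right)^{2} = \left(\frac{1}{116} + \left(12 - 0\right)\right)^{2} = \left(\frac{1}{116} + \left(12 + 0\right)\right)^{2} = \left(\frac{1}{116} + 12\right)^{2} = \left(\frac{1393}{116}\right)^{2} = \frac{1940449}{13456}$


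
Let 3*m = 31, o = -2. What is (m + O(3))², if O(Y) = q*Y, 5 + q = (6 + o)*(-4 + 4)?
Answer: 196/9 ≈ 21.778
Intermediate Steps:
q = -5 (q = -5 + (6 - 2)*(-4 + 4) = -5 + 4*0 = -5 + 0 = -5)
m = 31/3 (m = (⅓)*31 = 31/3 ≈ 10.333)
O(Y) = -5*Y
(m + O(3))² = (31/3 - 5*3)² = (31/3 - 15)² = (-14/3)² = 196/9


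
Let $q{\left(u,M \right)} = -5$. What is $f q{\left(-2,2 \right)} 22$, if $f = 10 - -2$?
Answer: $-1320$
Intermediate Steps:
$f = 12$ ($f = 10 + 2 = 12$)
$f q{\left(-2,2 \right)} 22 = 12 \left(-5\right) 22 = \left(-60\right) 22 = -1320$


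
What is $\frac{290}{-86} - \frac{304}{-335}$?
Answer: $- \frac{35503}{14405} \approx -2.4646$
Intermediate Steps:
$\frac{290}{-86} - \frac{304}{-335} = 290 \left(- \frac{1}{86}\right) - - \frac{304}{335} = - \frac{145}{43} + \frac{304}{335} = - \frac{35503}{14405}$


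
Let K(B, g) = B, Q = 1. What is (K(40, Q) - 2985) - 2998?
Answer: -5943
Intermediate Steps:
(K(40, Q) - 2985) - 2998 = (40 - 2985) - 2998 = -2945 - 2998 = -5943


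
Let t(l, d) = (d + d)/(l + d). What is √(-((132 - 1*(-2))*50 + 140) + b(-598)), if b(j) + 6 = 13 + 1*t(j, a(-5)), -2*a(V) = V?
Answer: I*√9692492583/1191 ≈ 82.662*I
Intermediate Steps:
a(V) = -V/2
t(l, d) = 2*d/(d + l) (t(l, d) = (2*d)/(d + l) = 2*d/(d + l))
b(j) = 7 + 5/(5/2 + j) (b(j) = -6 + (13 + 1*(2*(-½*(-5))/(-½*(-5) + j))) = -6 + (13 + 1*(2*(5/2)/(5/2 + j))) = -6 + (13 + 1*(5/(5/2 + j))) = -6 + (13 + 5/(5/2 + j)) = 7 + 5/(5/2 + j))
√(-((132 - 1*(-2))*50 + 140) + b(-598)) = √(-((132 - 1*(-2))*50 + 140) + (45 + 14*(-598))/(5 + 2*(-598))) = √(-((132 + 2)*50 + 140) + (45 - 8372)/(5 - 1196)) = √(-(134*50 + 140) - 8327/(-1191)) = √(-(6700 + 140) - 1/1191*(-8327)) = √(-1*6840 + 8327/1191) = √(-6840 + 8327/1191) = √(-8138113/1191) = I*√9692492583/1191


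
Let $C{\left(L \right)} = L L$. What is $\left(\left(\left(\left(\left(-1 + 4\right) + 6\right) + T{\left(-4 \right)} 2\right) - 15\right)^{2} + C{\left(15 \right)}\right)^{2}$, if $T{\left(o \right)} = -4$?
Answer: $177241$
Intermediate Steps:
$C{\left(L \right)} = L^{2}$
$\left(\left(\left(\left(\left(-1 + 4\right) + 6\right) + T{\left(-4 \right)} 2\right) - 15\right)^{2} + C{\left(15 \right)}\right)^{2} = \left(\left(\left(\left(\left(-1 + 4\right) + 6\right) - 8\right) - 15\right)^{2} + 15^{2}\right)^{2} = \left(\left(\left(\left(3 + 6\right) - 8\right) - 15\right)^{2} + 225\right)^{2} = \left(\left(\left(9 - 8\right) - 15\right)^{2} + 225\right)^{2} = \left(\left(1 - 15\right)^{2} + 225\right)^{2} = \left(\left(-14\right)^{2} + 225\right)^{2} = \left(196 + 225\right)^{2} = 421^{2} = 177241$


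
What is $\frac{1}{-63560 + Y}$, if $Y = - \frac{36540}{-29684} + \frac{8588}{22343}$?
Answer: $- \frac{165807403}{10538450699827} \approx -1.5734 \cdot 10^{-5}$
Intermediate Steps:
$Y = \frac{267834853}{165807403}$ ($Y = \left(-36540\right) \left(- \frac{1}{29684}\right) + 8588 \cdot \frac{1}{22343} = \frac{9135}{7421} + \frac{8588}{22343} = \frac{267834853}{165807403} \approx 1.6153$)
$\frac{1}{-63560 + Y} = \frac{1}{-63560 + \frac{267834853}{165807403}} = \frac{1}{- \frac{10538450699827}{165807403}} = - \frac{165807403}{10538450699827}$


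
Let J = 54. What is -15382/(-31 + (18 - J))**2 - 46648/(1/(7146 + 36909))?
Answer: -9225243541342/4489 ≈ -2.0551e+9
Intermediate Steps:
-15382/(-31 + (18 - J))**2 - 46648/(1/(7146 + 36909)) = -15382/(-31 + (18 - 1*54))**2 - 46648/(1/(7146 + 36909)) = -15382/(-31 + (18 - 54))**2 - 46648/(1/44055) = -15382/(-31 - 36)**2 - 46648/1/44055 = -15382/((-67)**2) - 46648*44055 = -15382/4489 - 2055077640 = -9225243541342/4489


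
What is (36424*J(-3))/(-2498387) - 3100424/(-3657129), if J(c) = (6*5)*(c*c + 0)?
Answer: -28219902991832/9136923550923 ≈ -3.0886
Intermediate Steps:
J(c) = 30*c² (J(c) = 30*(c² + 0) = 30*c²)
(36424*J(-3))/(-2498387) - 3100424/(-3657129) = (36424*(30*(-3)²))/(-2498387) - 3100424/(-3657129) = (36424*(30*9))*(-1/2498387) - 3100424*(-1/3657129) = (36424*270)*(-1/2498387) + 3100424/3657129 = 9834480*(-1/2498387) + 3100424/3657129 = -9834480/2498387 + 3100424/3657129 = -28219902991832/9136923550923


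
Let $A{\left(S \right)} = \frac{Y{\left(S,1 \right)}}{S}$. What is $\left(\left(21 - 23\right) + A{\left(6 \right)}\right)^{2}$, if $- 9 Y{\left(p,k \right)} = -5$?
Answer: $\frac{10609}{2916} \approx 3.6382$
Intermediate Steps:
$Y{\left(p,k \right)} = \frac{5}{9}$ ($Y{\left(p,k \right)} = \left(- \frac{1}{9}\right) \left(-5\right) = \frac{5}{9}$)
$A{\left(S \right)} = \frac{5}{9 S}$
$\left(\left(21 - 23\right) + A{\left(6 \right)}\right)^{2} = \left(\left(21 - 23\right) + \frac{5}{9 \cdot 6}\right)^{2} = \left(-2 + \frac{5}{9} \cdot \frac{1}{6}\right)^{2} = \left(-2 + \frac{5}{54}\right)^{2} = \left(- \frac{103}{54}\right)^{2} = \frac{10609}{2916}$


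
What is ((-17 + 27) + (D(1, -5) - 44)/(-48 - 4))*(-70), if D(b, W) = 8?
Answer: -9730/13 ≈ -748.46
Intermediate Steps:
((-17 + 27) + (D(1, -5) - 44)/(-48 - 4))*(-70) = ((-17 + 27) + (8 - 44)/(-48 - 4))*(-70) = (10 - 36/(-52))*(-70) = (10 - 36*(-1/52))*(-70) = (10 + 9/13)*(-70) = (139/13)*(-70) = -9730/13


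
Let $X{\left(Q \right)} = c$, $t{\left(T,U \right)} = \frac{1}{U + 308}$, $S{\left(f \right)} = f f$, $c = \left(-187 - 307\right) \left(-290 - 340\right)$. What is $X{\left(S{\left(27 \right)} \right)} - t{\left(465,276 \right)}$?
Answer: $\frac{181752479}{584} \approx 3.1122 \cdot 10^{5}$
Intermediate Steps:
$c = 311220$ ($c = \left(-494\right) \left(-630\right) = 311220$)
$S{\left(f \right)} = f^{2}$
$t{\left(T,U \right)} = \frac{1}{308 + U}$
$X{\left(Q \right)} = 311220$
$X{\left(S{\left(27 \right)} \right)} - t{\left(465,276 \right)} = 311220 - \frac{1}{308 + 276} = 311220 - \frac{1}{584} = \frac{181752479}{584}$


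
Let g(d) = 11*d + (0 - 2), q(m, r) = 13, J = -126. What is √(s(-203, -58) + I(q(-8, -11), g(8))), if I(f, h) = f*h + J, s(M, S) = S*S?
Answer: 66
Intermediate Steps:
s(M, S) = S²
g(d) = -2 + 11*d (g(d) = 11*d - 2 = -2 + 11*d)
I(f, h) = -126 + f*h (I(f, h) = f*h - 126 = -126 + f*h)
√(s(-203, -58) + I(q(-8, -11), g(8))) = √((-58)² + (-126 + 13*(-2 + 11*8))) = √(3364 + (-126 + 13*(-2 + 88))) = √(3364 + (-126 + 13*86)) = √(3364 + (-126 + 1118)) = √(3364 + 992) = √4356 = 66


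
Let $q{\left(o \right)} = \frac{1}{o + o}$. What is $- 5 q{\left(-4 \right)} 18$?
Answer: $\frac{45}{4} \approx 11.25$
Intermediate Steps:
$q{\left(o \right)} = \frac{1}{2 o}$
$- 5 q{\left(-4 \right)} 18 = - 5 \frac{1}{2 \left(-4\right)} 18 = - 5 \cdot \frac{1}{2} \left(- \frac{1}{4}\right) 18 = \left(-5\right) \left(- \frac{1}{8}\right) 18 = \frac{5}{8} \cdot 18 = \frac{45}{4}$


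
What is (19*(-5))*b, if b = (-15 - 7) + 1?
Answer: 1995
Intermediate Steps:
b = -21 (b = -22 + 1 = -21)
(19*(-5))*b = (19*(-5))*(-21) = -95*(-21) = 1995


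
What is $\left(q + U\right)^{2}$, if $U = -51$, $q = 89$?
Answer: $1444$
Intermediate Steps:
$\left(q + U\right)^{2} = \left(89 - 51\right)^{2} = 38^{2} = 1444$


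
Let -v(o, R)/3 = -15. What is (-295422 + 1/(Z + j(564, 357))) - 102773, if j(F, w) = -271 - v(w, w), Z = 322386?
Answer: -128246663649/322070 ≈ -3.9820e+5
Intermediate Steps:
v(o, R) = 45 (v(o, R) = -3*(-15) = 45)
j(F, w) = -316 (j(F, w) = -271 - 1*45 = -271 - 45 = -316)
(-295422 + 1/(Z + j(564, 357))) - 102773 = (-295422 + 1/(322386 - 316)) - 102773 = (-295422 + 1/322070) - 102773 = -95146563539/322070 - 102773 = -128246663649/322070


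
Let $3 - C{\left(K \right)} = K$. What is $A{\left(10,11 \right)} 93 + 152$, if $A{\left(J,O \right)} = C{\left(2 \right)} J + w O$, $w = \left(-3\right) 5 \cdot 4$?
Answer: $-60298$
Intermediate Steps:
$w = -60$ ($w = \left(-15\right) 4 = -60$)
$C{\left(K \right)} = 3 - K$
$A{\left(J,O \right)} = J - 60 O$ ($A{\left(J,O \right)} = \left(3 - 2\right) J - 60 O = 1 J - 60 O = J - 60 O$)
$A{\left(10,11 \right)} 93 + 152 = \left(10 - 660\right) 93 + 152 = \left(-650\right) 93 + 152 = -60450 + 152 = -60298$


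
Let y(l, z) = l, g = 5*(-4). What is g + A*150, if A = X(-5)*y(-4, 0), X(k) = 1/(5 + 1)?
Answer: -120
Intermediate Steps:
g = -20
X(k) = ⅙ (X(k) = 1/6 = ⅙)
A = -⅔ (A = (⅙)*(-4) = -⅔ ≈ -0.66667)
g + A*150 = -20 - ⅔*150 = -20 - 100 = -120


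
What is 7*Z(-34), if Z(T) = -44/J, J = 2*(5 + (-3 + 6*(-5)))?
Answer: 11/2 ≈ 5.5000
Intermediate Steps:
J = -56 (J = 2*(5 + (-3 - 30)) = 2*(5 - 33) = 2*(-28) = -56)
Z(T) = 11/14 (Z(T) = -44/(-56) = -44*(-1/56) = 11/14)
7*Z(-34) = 7*(11/14) = 11/2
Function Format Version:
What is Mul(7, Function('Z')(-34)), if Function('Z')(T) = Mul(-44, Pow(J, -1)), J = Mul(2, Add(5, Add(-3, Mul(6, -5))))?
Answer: Rational(11, 2) ≈ 5.5000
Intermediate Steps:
J = -56 (J = Mul(2, Add(5, Add(-3, -30))) = Mul(2, Add(5, -33)) = Mul(2, -28) = -56)
Function('Z')(T) = Rational(11, 14) (Function('Z')(T) = Mul(-44, Pow(-56, -1)) = Mul(-44, Rational(-1, 56)) = Rational(11, 14))
Mul(7, Function('Z')(-34)) = Mul(7, Rational(11, 14)) = Rational(11, 2)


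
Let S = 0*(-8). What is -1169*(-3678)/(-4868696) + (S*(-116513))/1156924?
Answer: -307113/347764 ≈ -0.88311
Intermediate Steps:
S = 0
-1169*(-3678)/(-4868696) + (S*(-116513))/1156924 = -1169*(-3678)/(-4868696) + (0*(-116513))/1156924 = 4299582*(-1/4868696) + 0*(1/1156924) = -307113/347764 + 0 = -307113/347764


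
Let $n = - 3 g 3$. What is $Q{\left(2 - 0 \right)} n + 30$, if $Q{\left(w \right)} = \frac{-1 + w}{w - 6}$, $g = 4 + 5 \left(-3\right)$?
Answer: $\frac{21}{4} \approx 5.25$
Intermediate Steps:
$g = -11$ ($g = 4 - 15 = -11$)
$Q{\left(w \right)} = \frac{-1 + w}{-6 + w}$
$n = 99$ ($n = \left(-3\right) \left(-11\right) 3 = 33 \cdot 3 = 99$)
$Q{\left(2 - 0 \right)} n + 30 = \frac{-1 + \left(2 - 0\right)}{-6 + \left(2 - 0\right)} 99 + 30 = \frac{-1 + \left(2 + 0\right)}{-6 + \left(2 + 0\right)} 99 + 30 = \frac{-1 + 2}{-6 + 2} \cdot 99 + 30 = \frac{1}{-4} \cdot 1 \cdot 99 + 30 = \left(- \frac{1}{4}\right) 1 \cdot 99 + 30 = \left(- \frac{1}{4}\right) 99 + 30 = - \frac{99}{4} + 30 = \frac{21}{4}$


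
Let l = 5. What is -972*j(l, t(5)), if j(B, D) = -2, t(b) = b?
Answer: 1944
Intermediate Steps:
-972*j(l, t(5)) = -972*(-2) = 1944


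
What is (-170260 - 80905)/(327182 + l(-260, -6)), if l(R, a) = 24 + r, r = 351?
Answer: -251165/327557 ≈ -0.76678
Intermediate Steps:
l(R, a) = 375 (l(R, a) = 24 + 351 = 375)
(-170260 - 80905)/(327182 + l(-260, -6)) = (-170260 - 80905)/(327182 + 375) = -251165/327557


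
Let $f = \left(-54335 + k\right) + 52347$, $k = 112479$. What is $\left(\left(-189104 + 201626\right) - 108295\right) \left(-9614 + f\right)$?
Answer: $-9661292921$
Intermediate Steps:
$f = 110491$ ($f = \left(-54335 + 112479\right) + 52347 = 58144 + 52347 = 110491$)
$\left(\left(-189104 + 201626\right) - 108295\right) \left(-9614 + f\right) = \left(\left(-189104 + 201626\right) - 108295\right) \left(-9614 + 110491\right) = \left(12522 - 108295\right) 100877 = \left(-95773\right) 100877 = -9661292921$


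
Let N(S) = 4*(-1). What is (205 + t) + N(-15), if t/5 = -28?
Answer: 61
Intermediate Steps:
t = -140 (t = 5*(-28) = -140)
N(S) = -4
(205 + t) + N(-15) = (205 - 140) - 4 = 65 - 4 = 61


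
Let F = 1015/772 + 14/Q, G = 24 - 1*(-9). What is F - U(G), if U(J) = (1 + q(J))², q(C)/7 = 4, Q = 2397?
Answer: -1553813281/1850484 ≈ -839.68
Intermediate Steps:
q(C) = 28 (q(C) = 7*4 = 28)
G = 33 (G = 24 + 9 = 33)
F = 2443763/1850484 (F = 1015/772 + 14/2397 = 2443763/1850484 ≈ 1.3206)
U(J) = 841 (U(J) = (1 + 28)² = 29² = 841)
F - U(G) = 2443763/1850484 - 1*841 = 2443763/1850484 - 841 = -1553813281/1850484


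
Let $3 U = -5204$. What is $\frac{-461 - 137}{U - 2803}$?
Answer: $\frac{1794}{13613} \approx 0.13179$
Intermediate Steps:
$U = - \frac{5204}{3}$ ($U = \frac{1}{3} \left(-5204\right) = - \frac{5204}{3} \approx -1734.7$)
$\frac{-461 - 137}{U - 2803} = \frac{-461 - 137}{- \frac{5204}{3} - 2803} = \frac{1}{- \frac{13613}{3}} \left(-598\right) = \left(- \frac{3}{13613}\right) \left(-598\right) = \frac{1794}{13613}$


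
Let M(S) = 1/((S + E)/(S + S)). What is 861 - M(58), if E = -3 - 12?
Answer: 36907/43 ≈ 858.30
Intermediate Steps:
E = -15
M(S) = 2*S/(-15 + S) (M(S) = 1/((S - 15)/(S + S)) = 1/((-15 + S)/((2*S))) = 1/((-15 + S)*(1/(2*S))) = 1/((-15 + S)/(2*S)) = 2*S/(-15 + S))
861 - M(58) = 861 - 2*58/(-15 + 58) = 861 - 2*58/43 = 861 - 1*116/43 = 861 - 116/43 = 36907/43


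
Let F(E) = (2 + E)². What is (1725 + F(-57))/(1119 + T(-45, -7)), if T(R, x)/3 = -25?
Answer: 2375/522 ≈ 4.5498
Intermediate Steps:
T(R, x) = -75 (T(R, x) = 3*(-25) = -75)
(1725 + F(-57))/(1119 + T(-45, -7)) = (1725 + (2 - 57)²)/(1119 - 75) = (1725 + (-55)²)/1044 = (1725 + 3025)*(1/1044) = 4750*(1/1044) = 2375/522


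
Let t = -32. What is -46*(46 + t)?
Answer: -644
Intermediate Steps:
-46*(46 + t) = -46*(46 - 32) = -46*14 = -644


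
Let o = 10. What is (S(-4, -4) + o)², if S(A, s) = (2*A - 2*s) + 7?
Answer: 289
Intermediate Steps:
S(A, s) = 7 - 2*s + 2*A (S(A, s) = (-2*s + 2*A) + 7 = 7 - 2*s + 2*A)
(S(-4, -4) + o)² = ((7 - 2*(-4) + 2*(-4)) + 10)² = ((7 + 8 - 8) + 10)² = (7 + 10)² = 17² = 289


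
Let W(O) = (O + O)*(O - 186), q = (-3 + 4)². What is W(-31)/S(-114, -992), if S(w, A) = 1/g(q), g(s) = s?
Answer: 13454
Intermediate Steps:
q = 1 (q = 1² = 1)
S(w, A) = 1 (S(w, A) = 1/1 = 1)
W(O) = 2*O*(-186 + O) (W(O) = (2*O)*(-186 + O) = 2*O*(-186 + O))
W(-31)/S(-114, -992) = (2*(-31)*(-186 - 31))/1 = (2*(-31)*(-217))*1 = 13454*1 = 13454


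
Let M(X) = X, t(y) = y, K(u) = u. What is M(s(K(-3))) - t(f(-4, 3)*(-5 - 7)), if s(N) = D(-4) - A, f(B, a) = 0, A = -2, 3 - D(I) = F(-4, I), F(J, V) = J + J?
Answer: 13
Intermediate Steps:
F(J, V) = 2*J
D(I) = 11 (D(I) = 3 - 2*(-4) = 3 - 1*(-8) = 3 + 8 = 11)
s(N) = 13 (s(N) = 11 - 1*(-2) = 11 + 2 = 13)
M(s(K(-3))) - t(f(-4, 3)*(-5 - 7)) = 13 - 0*(-5 - 7) = 13 - 0*(-12) = 13 - 1*0 = 13 + 0 = 13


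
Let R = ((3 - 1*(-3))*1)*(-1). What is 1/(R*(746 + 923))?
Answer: -1/10014 ≈ -9.9860e-5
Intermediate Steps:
R = -6 (R = ((3 + 3)*1)*(-1) = (6*1)*(-1) = 6*(-1) = -6)
1/(R*(746 + 923)) = 1/(-6*(746 + 923)) = 1/(-6*1669) = 1/(-10014) = -1/10014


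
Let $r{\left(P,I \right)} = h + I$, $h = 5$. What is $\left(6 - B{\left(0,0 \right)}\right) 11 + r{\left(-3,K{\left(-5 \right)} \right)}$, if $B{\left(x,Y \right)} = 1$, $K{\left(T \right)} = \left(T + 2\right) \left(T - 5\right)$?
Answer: $90$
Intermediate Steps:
$K{\left(T \right)} = \left(-5 + T\right) \left(2 + T\right)$ ($K{\left(T \right)} = \left(2 + T\right) \left(-5 + T\right) = \left(-5 + T\right) \left(2 + T\right)$)
$r{\left(P,I \right)} = 5 + I$
$\left(6 - B{\left(0,0 \right)}\right) 11 + r{\left(-3,K{\left(-5 \right)} \right)} = \left(6 - 1\right) 11 + \left(5 - \left(-5 - 25\right)\right) = \left(6 - 1\right) 11 + \left(5 + \left(-10 + 25 + 15\right)\right) = 5 \cdot 11 + \left(5 + 30\right) = 55 + 35 = 90$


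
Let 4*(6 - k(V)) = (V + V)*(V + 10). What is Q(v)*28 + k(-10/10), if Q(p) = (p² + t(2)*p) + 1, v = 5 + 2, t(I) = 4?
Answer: 4389/2 ≈ 2194.5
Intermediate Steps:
v = 7
Q(p) = 1 + p² + 4*p (Q(p) = (p² + 4*p) + 1 = 1 + p² + 4*p)
k(V) = 6 - V*(10 + V)/2 (k(V) = 6 - (V + V)*(V + 10)/4 = 6 - 2*V*(10 + V)/4 = 6 - V*(10 + V)/2)
Q(v)*28 + k(-10/10) = (1 + 7² + 4*7)*28 + (6 - (-50)/10 - 1²/2) = (1 + 49 + 28)*28 + (6 - (-50)/10 - (-10*⅒)²/2) = 78*28 + (6 - 5*(-1) - ½*(-1)²) = 2184 + (6 + 5 - ½*1) = 2184 + (6 + 5 - ½) = 2184 + 21/2 = 4389/2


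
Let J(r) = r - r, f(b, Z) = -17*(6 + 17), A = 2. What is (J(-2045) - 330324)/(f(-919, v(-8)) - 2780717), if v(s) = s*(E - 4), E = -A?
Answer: 27527/231759 ≈ 0.11877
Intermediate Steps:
E = -2 (E = -1*2 = -2)
v(s) = -6*s (v(s) = s*(-2 - 4) = s*(-6) = -6*s)
f(b, Z) = -391 (f(b, Z) = -17*23 = -391)
J(r) = 0
(J(-2045) - 330324)/(f(-919, v(-8)) - 2780717) = (0 - 330324)/(-391 - 2780717) = -330324/(-2781108) = -330324*(-1/2781108) = 27527/231759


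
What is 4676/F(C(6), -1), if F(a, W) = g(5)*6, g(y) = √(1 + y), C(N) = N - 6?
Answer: 1169*√6/9 ≈ 318.16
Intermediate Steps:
C(N) = -6 + N
F(a, W) = 6*√6 (F(a, W) = √(1 + 5)*6 = √6*6 = 6*√6)
4676/F(C(6), -1) = 4676/((6*√6)) = 4676*(√6/36) = 1169*√6/9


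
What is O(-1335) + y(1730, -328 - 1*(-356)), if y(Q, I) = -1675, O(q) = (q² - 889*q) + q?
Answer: 2966030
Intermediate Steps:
O(q) = q² - 888*q
O(-1335) + y(1730, -328 - 1*(-356)) = -1335*(-888 - 1335) - 1675 = -1335*(-2223) - 1675 = 2967705 - 1675 = 2966030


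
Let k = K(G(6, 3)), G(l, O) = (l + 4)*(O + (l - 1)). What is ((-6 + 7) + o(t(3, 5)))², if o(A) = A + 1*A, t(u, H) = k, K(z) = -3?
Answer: 25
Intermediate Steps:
G(l, O) = (4 + l)*(-1 + O + l) (G(l, O) = (4 + l)*(O + (-1 + l)) = (4 + l)*(-1 + O + l))
k = -3
t(u, H) = -3
o(A) = 2*A (o(A) = A + A = 2*A)
((-6 + 7) + o(t(3, 5)))² = ((-6 + 7) + 2*(-3))² = (1 - 6)² = (-5)² = 25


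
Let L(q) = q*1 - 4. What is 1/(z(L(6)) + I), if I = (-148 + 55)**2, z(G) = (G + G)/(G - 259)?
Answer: 257/2222789 ≈ 0.00011562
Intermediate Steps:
L(q) = -4 + q (L(q) = q - 4 = -4 + q)
z(G) = 2*G/(-259 + G) (z(G) = (2*G)/(-259 + G) = 2*G/(-259 + G))
I = 8649 (I = (-93)**2 = 8649)
1/(z(L(6)) + I) = 1/(2*(-4 + 6)/(-259 + (-4 + 6)) + 8649) = 1/(2*2/(-259 + 2) + 8649) = 1/(2*2/(-257) + 8649) = 1/(2*2*(-1/257) + 8649) = 1/(-4/257 + 8649) = 1/(2222789/257) = 257/2222789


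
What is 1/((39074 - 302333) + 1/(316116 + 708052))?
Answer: -1024168/269621443511 ≈ -3.7985e-6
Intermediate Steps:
1/((39074 - 302333) + 1/(316116 + 708052)) = 1/(-263259 + 1/1024168) = 1/(-269621443511/1024168) = -1024168/269621443511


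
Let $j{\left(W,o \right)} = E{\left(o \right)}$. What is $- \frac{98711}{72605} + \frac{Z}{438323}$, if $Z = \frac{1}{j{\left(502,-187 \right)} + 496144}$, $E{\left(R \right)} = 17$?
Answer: $- \frac{21467547655381528}{15790046676907815} \approx -1.3596$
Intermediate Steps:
$j{\left(W,o \right)} = 17$
$Z = \frac{1}{496161}$ ($Z = \frac{1}{17 + 496144} = \frac{1}{496161} \approx 2.0155 \cdot 10^{-6}$)
$- \frac{98711}{72605} + \frac{Z}{438323} = - \frac{98711}{72605} + \frac{1}{496161 \cdot 438323} = \left(-98711\right) \frac{1}{72605} + \frac{1}{496161} \cdot \frac{1}{438323} = - \frac{98711}{72605} + \frac{1}{217478778003} = - \frac{21467547655381528}{15790046676907815}$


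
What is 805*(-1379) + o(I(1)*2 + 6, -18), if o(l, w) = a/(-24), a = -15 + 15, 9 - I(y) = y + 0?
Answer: -1110095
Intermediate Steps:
I(y) = 9 - y (I(y) = 9 - (y + 0) = 9 - y)
a = 0
o(l, w) = 0 (o(l, w) = 0/(-24) = 0*(-1/24) = 0)
805*(-1379) + o(I(1)*2 + 6, -18) = 805*(-1379) + 0 = -1110095 + 0 = -1110095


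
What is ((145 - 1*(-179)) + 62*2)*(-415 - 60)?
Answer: -212800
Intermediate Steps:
((145 - 1*(-179)) + 62*2)*(-415 - 60) = ((145 + 179) + 124)*(-475) = (324 + 124)*(-475) = 448*(-475) = -212800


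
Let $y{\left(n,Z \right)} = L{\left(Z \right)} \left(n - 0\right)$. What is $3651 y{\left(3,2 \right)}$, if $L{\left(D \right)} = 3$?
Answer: $32859$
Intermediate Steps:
$y{\left(n,Z \right)} = 3 n$ ($y{\left(n,Z \right)} = 3 \left(n - 0\right) = 3 \left(n + 0\right) = 3 n$)
$3651 y{\left(3,2 \right)} = 3651 \cdot 3 \cdot 3 = 3651 \cdot 9 = 32859$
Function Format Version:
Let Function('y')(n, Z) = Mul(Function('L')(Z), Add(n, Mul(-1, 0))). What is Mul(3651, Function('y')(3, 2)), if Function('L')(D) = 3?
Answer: 32859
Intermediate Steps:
Function('y')(n, Z) = Mul(3, n) (Function('y')(n, Z) = Mul(3, Add(n, Mul(-1, 0))) = Mul(3, Add(n, 0)) = Mul(3, n))
Mul(3651, Function('y')(3, 2)) = Mul(3651, Mul(3, 3)) = Mul(3651, 9) = 32859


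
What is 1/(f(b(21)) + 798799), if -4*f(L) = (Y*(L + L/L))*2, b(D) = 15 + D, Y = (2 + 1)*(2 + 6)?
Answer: 1/798355 ≈ 1.2526e-6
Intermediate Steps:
Y = 24 (Y = 3*8 = 24)
f(L) = -12 - 12*L (f(L) = -24*(L + L/L)*2/4 = -24*(L + 1)*2/4 = -24*(1 + L)*2/4 = -(24 + 24*L)*2/4 = -(48 + 48*L)/4 = -12 - 12*L)
1/(f(b(21)) + 798799) = 1/((-12 - 12*(15 + 21)) + 798799) = 1/((-12 - 12*36) + 798799) = 1/((-12 - 432) + 798799) = 1/(-444 + 798799) = 1/798355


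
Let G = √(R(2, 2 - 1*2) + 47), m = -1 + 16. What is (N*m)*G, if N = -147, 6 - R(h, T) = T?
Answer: -2205*√53 ≈ -16053.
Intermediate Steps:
R(h, T) = 6 - T
m = 15
G = √53 (G = √((6 - (2 - 1*2)) + 47) = √((6 - (2 - 2)) + 47) = √((6 - 1*0) + 47) = √((6 + 0) + 47) = √(6 + 47) = √53 ≈ 7.2801)
(N*m)*G = (-147*15)*√53 = -2205*√53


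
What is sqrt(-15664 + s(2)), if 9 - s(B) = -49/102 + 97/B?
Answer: I*sqrt(40843554)/51 ≈ 125.31*I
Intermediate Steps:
s(B) = 967/102 - 97/B (s(B) = 9 - (-49/102 + 97/B) = 9 + (49/102 - 97/B) = 967/102 - 97/B)
sqrt(-15664 + s(2)) = sqrt(-15664 + (967/102 - 97/2)) = sqrt(-15664 - 1990/51) = sqrt(-800854/51) = I*sqrt(40843554)/51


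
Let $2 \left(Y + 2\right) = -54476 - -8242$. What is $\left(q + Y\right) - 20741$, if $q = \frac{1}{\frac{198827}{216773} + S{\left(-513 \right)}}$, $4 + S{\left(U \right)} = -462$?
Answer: $- \frac{4421850986033}{100817391} \approx -43860.0$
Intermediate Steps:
$S{\left(U \right)} = -466$ ($S{\left(U \right)} = -4 - 462 = -466$)
$Y = -23119$ ($Y = -2 + \frac{-54476 - -8242}{2} = -2 + \frac{-54476 + 8242}{2} = -2 + \frac{1}{2} \left(-46234\right) = -2 - 23117 = -23119$)
$q = - \frac{216773}{100817391}$ ($q = \frac{1}{\frac{198827}{216773} - 466} = \frac{1}{- \frac{100817391}{216773}} = - \frac{216773}{100817391} \approx -0.0021502$)
$\left(q + Y\right) - 20741 = \left(- \frac{216773}{100817391} - 23119\right) - 20741 = - \frac{2330797479302}{100817391} - 20741 = - \frac{4421850986033}{100817391}$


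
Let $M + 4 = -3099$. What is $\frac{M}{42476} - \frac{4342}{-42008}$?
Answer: $\frac{1689999}{55760369} \approx 0.030308$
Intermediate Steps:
$M = -3103$ ($M = -4 - 3099 = -3103$)
$\frac{M}{42476} - \frac{4342}{-42008} = - \frac{3103}{42476} - \frac{4342}{-42008} = \left(-3103\right) \frac{1}{42476} - - \frac{2171}{21004} = - \frac{3103}{42476} + \frac{2171}{21004} = \frac{1689999}{55760369}$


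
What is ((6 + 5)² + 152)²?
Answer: 74529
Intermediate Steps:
((6 + 5)² + 152)² = (11² + 152)² = (121 + 152)² = 273² = 74529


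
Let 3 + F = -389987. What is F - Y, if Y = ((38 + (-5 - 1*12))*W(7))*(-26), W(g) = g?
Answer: -386168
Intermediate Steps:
F = -389990 (F = -3 - 389987 = -389990)
Y = -3822 (Y = ((38 + (-5 - 1*12))*7)*(-26) = ((38 + (-5 - 12))*7)*(-26) = ((38 - 17)*7)*(-26) = (21*7)*(-26) = 147*(-26) = -3822)
F - Y = -389990 - 1*(-3822) = -389990 + 3822 = -386168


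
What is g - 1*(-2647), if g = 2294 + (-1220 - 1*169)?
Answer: 3552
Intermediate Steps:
g = 905 (g = 2294 + (-1220 - 169) = 2294 - 1389 = 905)
g - 1*(-2647) = 905 - 1*(-2647) = 905 + 2647 = 3552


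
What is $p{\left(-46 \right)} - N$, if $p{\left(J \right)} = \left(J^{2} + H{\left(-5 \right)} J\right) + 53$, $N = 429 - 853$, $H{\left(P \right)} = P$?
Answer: $2823$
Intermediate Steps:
$N = -424$
$p{\left(J \right)} = 53 + J^{2} - 5 J$ ($p{\left(J \right)} = \left(J^{2} - 5 J\right) + 53 = 53 + J^{2} - 5 J$)
$p{\left(-46 \right)} - N = \left(53 + \left(-46\right)^{2} - -230\right) - -424 = \left(53 + 2116 + 230\right) + 424 = 2399 + 424 = 2823$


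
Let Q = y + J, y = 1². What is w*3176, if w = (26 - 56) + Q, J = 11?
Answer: -57168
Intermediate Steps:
y = 1
Q = 12 (Q = 1 + 11 = 12)
w = -18 (w = (26 - 56) + 12 = -30 + 12 = -18)
w*3176 = -18*3176 = -57168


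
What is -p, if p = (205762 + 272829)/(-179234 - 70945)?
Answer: 478591/250179 ≈ 1.9130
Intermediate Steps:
p = -478591/250179 (p = 478591/(-250179) = 478591*(-1/250179) = -478591/250179 ≈ -1.9130)
-p = -1*(-478591/250179) = 478591/250179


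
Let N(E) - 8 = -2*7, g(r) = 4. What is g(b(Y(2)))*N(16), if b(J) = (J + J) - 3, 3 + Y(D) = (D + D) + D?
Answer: -24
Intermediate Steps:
Y(D) = -3 + 3*D (Y(D) = -3 + ((D + D) + D) = -3 + (2*D + D) = -3 + 3*D)
b(J) = -3 + 2*J (b(J) = 2*J - 3 = -3 + 2*J)
N(E) = -6 (N(E) = 8 - 2*7 = 8 - 14 = -6)
g(b(Y(2)))*N(16) = 4*(-6) = -24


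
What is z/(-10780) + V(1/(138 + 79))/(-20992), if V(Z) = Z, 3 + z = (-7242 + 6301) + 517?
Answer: 9923913/250539520 ≈ 0.039610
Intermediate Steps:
z = -427 (z = -3 + ((-7242 + 6301) + 517) = -3 + (-941 + 517) = -3 - 424 = -427)
z/(-10780) + V(1/(138 + 79))/(-20992) = -427/(-10780) + 1/((138 + 79)*(-20992)) = -427*(-1/10780) - 1/20992/217 = 61/1540 + (1/217)*(-1/20992) = 61/1540 - 1/4555264 = 9923913/250539520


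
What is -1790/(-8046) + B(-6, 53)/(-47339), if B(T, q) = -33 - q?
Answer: 42714383/190444797 ≈ 0.22429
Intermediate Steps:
-1790/(-8046) + B(-6, 53)/(-47339) = -1790/(-8046) + (-33 - 1*53)/(-47339) = -1790*(-1/8046) + (-33 - 53)*(-1/47339) = 895/4023 - 86*(-1/47339) = 895/4023 + 86/47339 = 42714383/190444797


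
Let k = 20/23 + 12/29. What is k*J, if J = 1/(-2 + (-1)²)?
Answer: -856/667 ≈ -1.2834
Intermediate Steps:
k = 856/667 (k = 20*(1/23) + 12*(1/29) = 20/23 + 12/29 = 856/667 ≈ 1.2834)
J = -1 (J = 1/(-2 + 1) = 1/(-1) = -1)
k*J = (856/667)*(-1) = -856/667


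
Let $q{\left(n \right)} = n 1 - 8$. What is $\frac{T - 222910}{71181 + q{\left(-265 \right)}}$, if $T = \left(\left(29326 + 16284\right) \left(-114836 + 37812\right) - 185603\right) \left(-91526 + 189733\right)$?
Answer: $- \frac{6053083628723}{1244} \approx -4.8658 \cdot 10^{9}$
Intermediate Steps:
$T = -345025766614301$ ($T = \left(45610 \left(-77024\right) - 185603\right) 98207 = \left(-3513064640 - 185603\right) 98207 = \left(-3513250243\right) 98207 = -345025766614301$)
$q{\left(n \right)} = -8 + n$ ($q{\left(n \right)} = n - 8 = -8 + n$)
$\frac{T - 222910}{71181 + q{\left(-265 \right)}} = \frac{-345025766614301 - 222910}{71181 - 273} = - \frac{345025766837211}{71181 - 273} = - \frac{345025766837211}{70908} = \left(-345025766837211\right) \frac{1}{70908} = - \frac{6053083628723}{1244}$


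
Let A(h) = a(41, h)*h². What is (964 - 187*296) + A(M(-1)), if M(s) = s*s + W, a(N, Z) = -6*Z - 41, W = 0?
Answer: -54435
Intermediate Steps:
a(N, Z) = -41 - 6*Z
M(s) = s² (M(s) = s*s + 0 = s² + 0 = s²)
A(h) = h²*(-41 - 6*h) (A(h) = (-41 - 6*h)*h² = h²*(-41 - 6*h))
(964 - 187*296) + A(M(-1)) = (964 - 187*296) + ((-1)²)²*(-41 - 6*(-1)²) = (964 - 55352) + 1²*(-41 - 6*1) = -54388 + 1*(-41 - 6) = -54388 + 1*(-47) = -54388 - 47 = -54435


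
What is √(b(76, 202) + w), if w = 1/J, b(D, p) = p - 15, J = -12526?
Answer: √29340413886/12526 ≈ 13.675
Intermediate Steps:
b(D, p) = -15 + p
w = -1/12526 (w = 1/(-12526) = -1/12526 ≈ -7.9834e-5)
√(b(76, 202) + w) = √((-15 + 202) - 1/12526) = √(187 - 1/12526) = √(2342361/12526) = √29340413886/12526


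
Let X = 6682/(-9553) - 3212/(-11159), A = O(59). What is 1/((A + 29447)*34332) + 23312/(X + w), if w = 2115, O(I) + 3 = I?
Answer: 839051500124441878169/76108808621478569796 ≈ 11.024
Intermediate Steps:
O(I) = -3 + I
A = 56 (A = -3 + 59 = 56)
X = -43880202/106601927 (X = 6682*(-1/9553) - 3212*(-1/11159) = -6682/9553 + 3212/11159 = -43880202/106601927 ≈ -0.41163)
1/((A + 29447)*34332) + 23312/(X + w) = 1/((56 + 29447)*34332) + 23312/(-43880202/106601927 + 2115) = (1/34332)/29503 + 23312/(225419195403/106601927) = (1/29503)*(1/34332) + 23312*(106601927/225419195403) = 1/1012896996 + 2485104122224/225419195403 = 839051500124441878169/76108808621478569796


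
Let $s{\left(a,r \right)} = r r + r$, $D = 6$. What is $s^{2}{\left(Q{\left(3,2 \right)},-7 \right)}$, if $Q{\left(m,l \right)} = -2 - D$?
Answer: $1764$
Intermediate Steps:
$Q{\left(m,l \right)} = -8$ ($Q{\left(m,l \right)} = -2 - 6 = -8$)
$s{\left(a,r \right)} = r + r^{2}$ ($s{\left(a,r \right)} = r^{2} + r = r + r^{2}$)
$s^{2}{\left(Q{\left(3,2 \right)},-7 \right)} = \left(- 7 \left(1 - 7\right)\right)^{2} = \left(\left(-7\right) \left(-6\right)\right)^{2} = 42^{2} = 1764$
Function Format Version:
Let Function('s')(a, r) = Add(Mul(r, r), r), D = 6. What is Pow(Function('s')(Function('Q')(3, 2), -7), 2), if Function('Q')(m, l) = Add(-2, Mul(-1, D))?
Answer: 1764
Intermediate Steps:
Function('Q')(m, l) = -8 (Function('Q')(m, l) = Add(-2, Mul(-1, 6)) = Add(-2, -6) = -8)
Function('s')(a, r) = Add(r, Pow(r, 2)) (Function('s')(a, r) = Add(Pow(r, 2), r) = Add(r, Pow(r, 2)))
Pow(Function('s')(Function('Q')(3, 2), -7), 2) = Pow(Mul(-7, Add(1, -7)), 2) = Pow(Mul(-7, -6), 2) = Pow(42, 2) = 1764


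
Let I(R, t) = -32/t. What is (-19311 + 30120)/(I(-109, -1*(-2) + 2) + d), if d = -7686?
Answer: -10809/7694 ≈ -1.4049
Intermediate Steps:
(-19311 + 30120)/(I(-109, -1*(-2) + 2) + d) = (-19311 + 30120)/(-32/(-1*(-2) + 2) - 7686) = 10809/(-32/(2 + 2) - 7686) = 10809/(-32/4 - 7686) = 10809/(-32*¼ - 7686) = 10809/(-8 - 7686) = 10809/(-7694) = 10809*(-1/7694) = -10809/7694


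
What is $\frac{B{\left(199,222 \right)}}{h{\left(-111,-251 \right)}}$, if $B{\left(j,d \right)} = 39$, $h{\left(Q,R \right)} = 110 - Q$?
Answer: $\frac{3}{17} \approx 0.17647$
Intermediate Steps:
$\frac{B{\left(199,222 \right)}}{h{\left(-111,-251 \right)}} = \frac{39}{110 - -111} = \frac{39}{110 + 111} = \frac{39}{221} = 39 \cdot \frac{1}{221} = \frac{3}{17}$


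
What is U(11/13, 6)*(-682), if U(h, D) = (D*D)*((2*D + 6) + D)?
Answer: -589248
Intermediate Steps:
U(h, D) = D²*(6 + 3*D) (U(h, D) = D²*((6 + 2*D) + D) = D²*(6 + 3*D))
U(11/13, 6)*(-682) = (3*6²*(2 + 6))*(-682) = (3*36*8)*(-682) = 864*(-682) = -589248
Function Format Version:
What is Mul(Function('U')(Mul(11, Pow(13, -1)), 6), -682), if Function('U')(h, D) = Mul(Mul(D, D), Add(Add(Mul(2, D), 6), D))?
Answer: -589248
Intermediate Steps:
Function('U')(h, D) = Mul(Pow(D, 2), Add(6, Mul(3, D))) (Function('U')(h, D) = Mul(Pow(D, 2), Add(Add(6, Mul(2, D)), D)) = Mul(Pow(D, 2), Add(6, Mul(3, D))))
Mul(Function('U')(Mul(11, Pow(13, -1)), 6), -682) = Mul(Mul(3, Pow(6, 2), Add(2, 6)), -682) = Mul(Mul(3, 36, 8), -682) = Mul(864, -682) = -589248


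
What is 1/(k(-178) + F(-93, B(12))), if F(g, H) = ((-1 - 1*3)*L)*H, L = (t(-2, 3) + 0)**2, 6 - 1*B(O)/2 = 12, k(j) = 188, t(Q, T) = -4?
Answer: 1/956 ≈ 0.0010460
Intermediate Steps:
B(O) = -12 (B(O) = 12 - 2*12 = 12 - 24 = -12)
L = 16 (L = (-4 + 0)**2 = (-4)**2 = 16)
F(g, H) = -64*H (F(g, H) = ((-1 - 1*3)*16)*H = ((-1 - 3)*16)*H = (-4*16)*H = -64*H)
1/(k(-178) + F(-93, B(12))) = 1/(188 - 64*(-12)) = 1/(188 + 768) = 1/956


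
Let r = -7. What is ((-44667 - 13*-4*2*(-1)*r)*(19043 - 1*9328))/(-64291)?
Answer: 426867385/64291 ≈ 6639.6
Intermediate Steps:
((-44667 - 13*-4*2*(-1)*r)*(19043 - 1*9328))/(-64291) = ((-44667 - 13*-4*2*(-1)*(-7))*(19043 - 1*9328))/(-64291) = ((-44667 - 13*(-8*(-1))*(-7))*(19043 - 9328))*(-1/64291) = ((-44667 - 104*(-7))*9715)*(-1/64291) = ((-44667 - 13*(-56))*9715)*(-1/64291) = ((-44667 + 728)*9715)*(-1/64291) = -43939*9715*(-1/64291) = -426867385*(-1/64291) = 426867385/64291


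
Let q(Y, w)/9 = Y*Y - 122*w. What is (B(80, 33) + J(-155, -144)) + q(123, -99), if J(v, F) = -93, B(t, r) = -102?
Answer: 244668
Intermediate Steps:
q(Y, w) = -1098*w + 9*Y² (q(Y, w) = 9*(Y*Y - 122*w) = 9*(Y² - 122*w) = -1098*w + 9*Y²)
(B(80, 33) + J(-155, -144)) + q(123, -99) = (-102 - 93) + (-1098*(-99) + 9*123²) = -195 + (108702 + 9*15129) = -195 + (108702 + 136161) = -195 + 244863 = 244668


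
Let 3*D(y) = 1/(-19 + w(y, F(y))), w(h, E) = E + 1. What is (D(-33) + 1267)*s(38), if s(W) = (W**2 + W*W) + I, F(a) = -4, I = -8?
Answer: 40138080/11 ≈ 3.6489e+6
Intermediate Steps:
w(h, E) = 1 + E
s(W) = -8 + 2*W**2 (s(W) = (W**2 + W*W) - 8 = (W**2 + W**2) - 8 = 2*W**2 - 8 = -8 + 2*W**2)
D(y) = -1/66 (D(y) = 1/(3*(-19 + (1 - 4))) = 1/(3*(-19 - 3)) = (1/3)/(-22) = (1/3)*(-1/22) = -1/66)
(D(-33) + 1267)*s(38) = (-1/66 + 1267)*(-8 + 2*38**2) = 83621*(-8 + 2*1444)/66 = 83621*(-8 + 2888)/66 = (83621/66)*2880 = 40138080/11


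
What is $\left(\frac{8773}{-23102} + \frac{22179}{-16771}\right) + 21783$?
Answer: $\frac{8439025342445}{387443642} \approx 21781.0$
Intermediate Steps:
$\left(\frac{8773}{-23102} + \frac{22179}{-16771}\right) + 21783 = \left(8773 \left(- \frac{1}{23102}\right) + 22179 \left(- \frac{1}{16771}\right)\right) + 21783 = \left(- \frac{8773}{23102} - \frac{22179}{16771}\right) + 21783 = - \frac{659511241}{387443642} + 21783 = \frac{8439025342445}{387443642}$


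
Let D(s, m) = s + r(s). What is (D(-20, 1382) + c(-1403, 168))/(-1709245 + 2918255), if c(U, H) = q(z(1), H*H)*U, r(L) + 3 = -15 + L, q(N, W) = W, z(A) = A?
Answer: -3959833/120901 ≈ -32.753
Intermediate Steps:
r(L) = -18 + L (r(L) = -3 + (-15 + L) = -18 + L)
c(U, H) = U*H**2 (c(U, H) = (H*H)*U = H**2*U = U*H**2)
D(s, m) = -18 + 2*s (D(s, m) = s + (-18 + s) = -18 + 2*s)
(D(-20, 1382) + c(-1403, 168))/(-1709245 + 2918255) = ((-18 + 2*(-20)) - 1403*168**2)/(-1709245 + 2918255) = ((-18 - 40) - 1403*28224)/1209010 = (-58 - 39598272)*(1/1209010) = -39598330*1/1209010 = -3959833/120901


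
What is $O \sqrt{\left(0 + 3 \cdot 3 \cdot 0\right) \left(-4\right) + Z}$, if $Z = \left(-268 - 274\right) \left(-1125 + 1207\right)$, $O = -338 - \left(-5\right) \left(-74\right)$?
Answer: $- 1416 i \sqrt{11111} \approx - 1.4926 \cdot 10^{5} i$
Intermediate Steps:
$O = -708$ ($O = -338 - 370 = -708$)
$Z = -44444$ ($Z = \left(-542\right) 82 = -44444$)
$O \sqrt{\left(0 + 3 \cdot 3 \cdot 0\right) \left(-4\right) + Z} = - 708 \sqrt{\left(0 + 3 \cdot 3 \cdot 0\right) \left(-4\right) - 44444} = - 708 \sqrt{\left(0 + 9 \cdot 0\right) \left(-4\right) - 44444} = - 708 \sqrt{\left(0 + 0\right) \left(-4\right) - 44444} = - 708 \sqrt{0 \left(-4\right) - 44444} = - 708 \sqrt{0 - 44444} = - 708 \sqrt{-44444} = - 708 \cdot 2 i \sqrt{11111} = - 1416 i \sqrt{11111}$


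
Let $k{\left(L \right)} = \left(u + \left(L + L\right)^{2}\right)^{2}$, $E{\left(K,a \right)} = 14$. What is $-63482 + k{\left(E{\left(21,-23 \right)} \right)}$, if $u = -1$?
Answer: $549607$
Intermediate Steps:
$k{\left(L \right)} = \left(-1 + 4 L^{2}\right)^{2}$ ($k{\left(L \right)} = \left(-1 + \left(L + L\right)^{2}\right)^{2} = \left(-1 + \left(2 L\right)^{2}\right)^{2} = \left(-1 + 4 L^{2}\right)^{2}$)
$-63482 + k{\left(E{\left(21,-23 \right)} \right)} = -63482 + \left(-1 + 4 \cdot 14^{2}\right)^{2} = -63482 + \left(-1 + 4 \cdot 196\right)^{2} = -63482 + \left(-1 + 784\right)^{2} = -63482 + 783^{2} = -63482 + 613089 = 549607$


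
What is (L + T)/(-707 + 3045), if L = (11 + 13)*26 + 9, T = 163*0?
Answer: 633/2338 ≈ 0.27074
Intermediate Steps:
T = 0
L = 633 (L = 24*26 + 9 = 624 + 9 = 633)
(L + T)/(-707 + 3045) = (633 + 0)/(-707 + 3045) = 633/2338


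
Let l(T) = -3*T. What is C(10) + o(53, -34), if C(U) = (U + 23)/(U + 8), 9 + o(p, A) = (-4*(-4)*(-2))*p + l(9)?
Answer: -10381/6 ≈ -1730.2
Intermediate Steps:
o(p, A) = -36 - 32*p (o(p, A) = -9 + ((-4*(-4)*(-2))*p - 3*9) = -9 + ((16*(-2))*p - 27) = -9 + (-32*p - 27) = -9 + (-27 - 32*p) = -36 - 32*p)
C(U) = (23 + U)/(8 + U)
C(10) + o(53, -34) = (23 + 10)/(8 + 10) + (-36 - 32*53) = 33/18 + (-36 - 1696) = (1/18)*33 - 1732 = 11/6 - 1732 = -10381/6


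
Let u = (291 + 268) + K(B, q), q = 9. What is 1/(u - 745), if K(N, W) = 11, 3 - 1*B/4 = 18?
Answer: -1/175 ≈ -0.0057143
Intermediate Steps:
B = -60 (B = 12 - 4*18 = 12 - 72 = -60)
u = 570 (u = (291 + 268) + 11 = 559 + 11 = 570)
1/(u - 745) = 1/(570 - 745) = 1/(-175) = -1/175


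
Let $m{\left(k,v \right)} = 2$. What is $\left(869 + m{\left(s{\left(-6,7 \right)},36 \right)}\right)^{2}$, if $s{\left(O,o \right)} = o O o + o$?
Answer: $758641$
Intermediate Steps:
$s{\left(O,o \right)} = o + O o^{2}$ ($s{\left(O,o \right)} = O o o + o = O o^{2} + o = o + O o^{2}$)
$\left(869 + m{\left(s{\left(-6,7 \right)},36 \right)}\right)^{2} = \left(869 + 2\right)^{2} = 871^{2} = 758641$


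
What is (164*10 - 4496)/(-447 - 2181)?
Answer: 238/219 ≈ 1.0868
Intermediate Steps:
(164*10 - 4496)/(-447 - 2181) = (1640 - 4496)/(-2628) = -2856*(-1/2628) = 238/219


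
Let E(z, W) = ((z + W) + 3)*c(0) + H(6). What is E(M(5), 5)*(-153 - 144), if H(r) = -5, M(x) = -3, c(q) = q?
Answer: 1485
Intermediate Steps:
E(z, W) = -5 (E(z, W) = ((z + W) + 3)*0 - 5 = ((W + z) + 3)*0 - 5 = (3 + W + z)*0 - 5 = 0 - 5 = -5)
E(M(5), 5)*(-153 - 144) = -5*(-153 - 144) = -5*(-297) = 1485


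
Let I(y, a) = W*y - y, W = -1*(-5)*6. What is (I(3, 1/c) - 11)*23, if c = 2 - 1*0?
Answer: 1748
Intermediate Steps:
c = 2 (c = 2 + 0 = 2)
W = 30 (W = 5*6 = 30)
I(y, a) = 29*y (I(y, a) = 30*y - y = 29*y)
(I(3, 1/c) - 11)*23 = (29*3 - 11)*23 = (87 - 11)*23 = 76*23 = 1748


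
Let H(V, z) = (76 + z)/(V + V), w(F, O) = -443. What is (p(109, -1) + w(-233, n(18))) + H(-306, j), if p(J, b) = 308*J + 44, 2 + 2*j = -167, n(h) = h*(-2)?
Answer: 2388457/72 ≈ 33173.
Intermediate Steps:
n(h) = -2*h
j = -169/2 (j = -1 + (1/2)*(-167) = -1 - 167/2 = -169/2 ≈ -84.500)
p(J, b) = 44 + 308*J
H(V, z) = (76 + z)/(2*V) (H(V, z) = (76 + z)/((2*V)) = (76 + z)*(1/(2*V)) = (76 + z)/(2*V))
(p(109, -1) + w(-233, n(18))) + H(-306, j) = ((44 + 308*109) - 443) + (1/2)*(76 - 169/2)/(-306) = ((44 + 33572) - 443) + (1/2)*(-1/306)*(-17/2) = (33616 - 443) + 1/72 = 33173 + 1/72 = 2388457/72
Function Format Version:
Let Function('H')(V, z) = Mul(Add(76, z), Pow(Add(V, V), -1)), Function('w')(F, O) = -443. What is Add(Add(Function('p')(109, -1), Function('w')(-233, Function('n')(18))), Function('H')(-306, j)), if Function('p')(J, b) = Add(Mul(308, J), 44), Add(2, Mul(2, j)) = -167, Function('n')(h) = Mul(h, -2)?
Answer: Rational(2388457, 72) ≈ 33173.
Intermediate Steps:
Function('n')(h) = Mul(-2, h)
j = Rational(-169, 2) (j = Add(-1, Mul(Rational(1, 2), -167)) = Add(-1, Rational(-167, 2)) = Rational(-169, 2) ≈ -84.500)
Function('p')(J, b) = Add(44, Mul(308, J))
Function('H')(V, z) = Mul(Rational(1, 2), Pow(V, -1), Add(76, z)) (Function('H')(V, z) = Mul(Add(76, z), Pow(Mul(2, V), -1)) = Mul(Add(76, z), Mul(Rational(1, 2), Pow(V, -1))) = Mul(Rational(1, 2), Pow(V, -1), Add(76, z)))
Add(Add(Function('p')(109, -1), Function('w')(-233, Function('n')(18))), Function('H')(-306, j)) = Add(Add(Add(44, Mul(308, 109)), -443), Mul(Rational(1, 2), Pow(-306, -1), Add(76, Rational(-169, 2)))) = Add(Add(Add(44, 33572), -443), Mul(Rational(1, 2), Rational(-1, 306), Rational(-17, 2))) = Add(Add(33616, -443), Rational(1, 72)) = Add(33173, Rational(1, 72)) = Rational(2388457, 72)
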